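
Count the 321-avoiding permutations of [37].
C_37 = 45950804324621742364

These 321-avoiding permutations are counted by the Catalan number C_n = (1/(n + 1)) · C(2n, n). For n = 37: C_37 = (1/38) · C(74, 37) = 1746130564335626209832/38 = 45950804324621742364.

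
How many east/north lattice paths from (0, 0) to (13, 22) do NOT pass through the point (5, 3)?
Number of paths = 1352013600

Total paths from (0, 0) to (13, 22): C(35, 13) = 1476337800. Paths through (5, 3): (paths (0, 0) → (5, 3)) × (paths (5, 3) → (13, 22)) = C(8, 5) · C(27, 8) = 56 · 2220075 = 124324200. Avoidance count = 1476337800 − 124324200 = 1352013600.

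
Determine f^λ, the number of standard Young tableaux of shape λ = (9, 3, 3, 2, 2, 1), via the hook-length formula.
# SYT of shape (9, 3, 3, 2, 2, 1) = 55426800

Hook-length formula: f^λ = n! / Π hook(c), product over all cells c of the Young diagram. For λ = (9, 3, 3, 2, 2, 1), n = 20 boxes. Hook lengths by row (left-to-right, top-to-bottom): [14, 12, 9, 6, 5, 4, 3, 2, 1]; [7, 5, 2]; [6, 4, 1]; [4, 2]; [3, 1]; [1]. Product of hooks = 43893964800. So f^λ = 20! / 43893964800 = 2432902008176640000 / 43893964800 = 55426800.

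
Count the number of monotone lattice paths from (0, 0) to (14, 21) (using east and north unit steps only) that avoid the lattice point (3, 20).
Number of paths = 2319938148

Total paths from (0, 0) to (14, 21): C(35, 14) = 2319959400. Paths through (3, 20): (paths (0, 0) → (3, 20)) × (paths (3, 20) → (14, 21)) = C(23, 3) · C(12, 11) = 1771 · 12 = 21252. Avoidance count = 2319959400 − 21252 = 2319938148.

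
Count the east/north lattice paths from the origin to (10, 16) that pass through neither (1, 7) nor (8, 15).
Number of paths = 3606273

Inclusion–exclusion. Total paths: C(26, 10) = 5311735. Through P₁: C(8, 1)·C(18, 9) = 388960. Through P₂: C(23, 8)·C(3, 2) = 1470942. Since P₁ is strictly southwest of P₂, a monotone path through both must visit P₁ then P₂; paths through both = C(8, 1)·C(15, 7)·C(3, 2) = 154440. Avoid both = 5311735 − 388960 − 1470942 + 154440 = 3606273.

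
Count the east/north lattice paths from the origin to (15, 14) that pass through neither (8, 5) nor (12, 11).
Number of paths = 41199320

Inclusion–exclusion. Total paths: C(29, 15) = 77558760. Through P₁: C(13, 8)·C(16, 7) = 14723280. Through P₂: C(23, 12)·C(6, 3) = 27041560. Since P₁ is strictly southwest of P₂, a monotone path through both must visit P₁ then P₂; paths through both = C(13, 8)·C(10, 4)·C(6, 3) = 5405400. Avoid both = 77558760 − 14723280 − 27041560 + 5405400 = 41199320.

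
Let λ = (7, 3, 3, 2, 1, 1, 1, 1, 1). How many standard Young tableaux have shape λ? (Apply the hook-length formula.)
# SYT of shape (7, 3, 3, 2, 1, 1, 1, 1, 1) = 59121920

Hook-length formula: f^λ = n! / Π hook(c), product over all cells c of the Young diagram. For λ = (7, 3, 3, 2, 1, 1, 1, 1, 1), n = 20 boxes. Hook lengths by row (left-to-right, top-to-bottom): [15, 9, 7, 4, 3, 2, 1]; [10, 4, 2]; [9, 3, 1]; [7, 1]; [5]; [4]; [3]; [2]; [1]. Product of hooks = 41150592000. So f^λ = 20! / 41150592000 = 2432902008176640000 / 41150592000 = 59121920.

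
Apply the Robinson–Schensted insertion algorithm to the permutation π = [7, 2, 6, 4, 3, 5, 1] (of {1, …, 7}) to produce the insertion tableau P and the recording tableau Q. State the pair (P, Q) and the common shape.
P = [1, 3, 5] / [2] / [4] / [6] / [7];  Q = [1, 3, 6] / [2] / [4] / [5] / [7];  common shape = (3, 1, 1, 1, 1)

Row-insert the values π_1, π_2, … into P one at a time, bumping the leftmost entry strictly greater than the inserted value down to the next row. The recording tableau Q records, in position (i, j), the step at which that cell was added to P.
  Insert 7 (step 1): P = [7];  Q = [1]
  Insert 2 (step 2): P = [2] / [7];  Q = [1] / [2]
  Insert 6 (step 3): P = [2, 6] / [7];  Q = [1, 3] / [2]
  Insert 4 (step 4): P = [2, 4] / [6] / [7];  Q = [1, 3] / [2] / [4]
  Insert 3 (step 5): P = [2, 3] / [4] / [6] / [7];  Q = [1, 3] / [2] / [4] / [5]
  Insert 5 (step 6): P = [2, 3, 5] / [4] / [6] / [7];  Q = [1, 3, 6] / [2] / [4] / [5]
  Insert 1 (step 7): P = [1, 3, 5] / [2] / [4] / [6] / [7];  Q = [1, 3, 6] / [2] / [4] / [5] / [7]
Final shape: (3, 1, 1, 1, 1).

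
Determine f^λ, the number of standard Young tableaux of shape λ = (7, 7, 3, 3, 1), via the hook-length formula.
# SYT of shape (7, 7, 3, 3, 1) = 166658310

Hook-length formula: f^λ = n! / Π hook(c), product over all cells c of the Young diagram. For λ = (7, 7, 3, 3, 1), n = 21 boxes. Hook lengths by row (left-to-right, top-to-bottom): [11, 9, 8, 5, 4, 3, 2]; [10, 8, 7, 4, 3, 2, 1]; [5, 3, 2]; [4, 2, 1]; [1]. Product of hooks = 306561024000. So f^λ = 21! / 306561024000 = 51090942171709440000 / 306561024000 = 166658310.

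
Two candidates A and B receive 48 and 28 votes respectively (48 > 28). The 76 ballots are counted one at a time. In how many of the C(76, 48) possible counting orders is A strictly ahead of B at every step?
Strict-lead orderings = 131096805551297099500

Total orderings of the 76 votes with 48 for A: C(76, 48) = 498167861094928978100. By the Bertrand ballot formula (Cycle Lemma / reflection principle), the number of orderings in which A is strictly ahead of B throughout is (p − q)/(p + q) · C(p + q, p) = (48 − 28)/(48 + 28) · 498167861094928978100 = 131096805551297099500.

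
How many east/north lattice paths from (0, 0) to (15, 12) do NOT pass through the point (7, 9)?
Number of paths = 15496260

Total paths from (0, 0) to (15, 12): C(27, 15) = 17383860. Paths through (7, 9): (paths (0, 0) → (7, 9)) × (paths (7, 9) → (15, 12)) = C(16, 7) · C(11, 8) = 11440 · 165 = 1887600. Avoidance count = 17383860 − 1887600 = 15496260.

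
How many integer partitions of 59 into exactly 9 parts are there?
p(59, 9 parts) = 45812

Partitions of n into exactly k parts are in bijection with partitions of n − k into at most k parts (subtract 1 from each part). So p(59, exactly 9) = p(50, parts ≤ 9). Computing via the recurrence p(m, j) = p(m, j−1) + p(m−j, j) gives 45812.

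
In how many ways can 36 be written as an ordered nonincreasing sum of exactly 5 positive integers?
p(36, 5 parts) = 748

Partitions of n into exactly k parts are in bijection with partitions of n − k into at most k parts (subtract 1 from each part). So p(36, exactly 5) = p(31, parts ≤ 5). Computing via the recurrence p(m, j) = p(m, j−1) + p(m−j, j) gives 748.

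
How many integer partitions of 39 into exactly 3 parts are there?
p(39, 3 parts) = 127

Partitions of n into exactly k parts are in bijection with partitions of n − k into at most k parts (subtract 1 from each part). So p(39, exactly 3) = p(36, parts ≤ 3). Computing via the recurrence p(m, j) = p(m, j−1) + p(m−j, j) gives 127.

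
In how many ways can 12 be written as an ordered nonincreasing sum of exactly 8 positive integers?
p(12, 8 parts) = 5

Partitions of n into exactly k parts ↔ partitions of n − k into at most k parts (subtract 1 from each part). For n = 12, k = 8, the partitions are: 5+1+1+1+1+1+1+1, 4+2+1+1+1+1+1+1, 3+3+1+1+1+1+1+1, 3+2+2+1+1+1+1+1, 2+2+2+2+1+1+1+1. Count = 5.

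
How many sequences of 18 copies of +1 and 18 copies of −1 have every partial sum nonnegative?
C_18 = 477638700

These ballot sequences are counted by the Catalan number C_n = (1/(n + 1)) · C(2n, n). For n = 18: C_18 = (1/19) · C(36, 18) = 9075135300/19 = 477638700.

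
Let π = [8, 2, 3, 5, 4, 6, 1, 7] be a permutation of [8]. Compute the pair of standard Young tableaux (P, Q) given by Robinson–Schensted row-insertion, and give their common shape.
P = [1, 3, 4, 6, 7] / [2] / [5] / [8];  Q = [1, 3, 4, 6, 8] / [2] / [5] / [7];  common shape = (5, 1, 1, 1)

Row-insert the values π_1, π_2, … into P one at a time, bumping the leftmost entry strictly greater than the inserted value down to the next row. The recording tableau Q records, in position (i, j), the step at which that cell was added to P.
  Insert 8 (step 1): P = [8];  Q = [1]
  Insert 2 (step 2): P = [2] / [8];  Q = [1] / [2]
  Insert 3 (step 3): P = [2, 3] / [8];  Q = [1, 3] / [2]
  Insert 5 (step 4): P = [2, 3, 5] / [8];  Q = [1, 3, 4] / [2]
  Insert 4 (step 5): P = [2, 3, 4] / [5] / [8];  Q = [1, 3, 4] / [2] / [5]
  Insert 6 (step 6): P = [2, 3, 4, 6] / [5] / [8];  Q = [1, 3, 4, 6] / [2] / [5]
  Insert 1 (step 7): P = [1, 3, 4, 6] / [2] / [5] / [8];  Q = [1, 3, 4, 6] / [2] / [5] / [7]
  Insert 7 (step 8): P = [1, 3, 4, 6, 7] / [2] / [5] / [8];  Q = [1, 3, 4, 6, 8] / [2] / [5] / [7]
Final shape: (5, 1, 1, 1).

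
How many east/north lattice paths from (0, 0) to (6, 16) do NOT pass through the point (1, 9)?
Number of paths = 66693

Total paths from (0, 0) to (6, 16): C(22, 6) = 74613. Paths through (1, 9): (paths (0, 0) → (1, 9)) × (paths (1, 9) → (6, 16)) = C(10, 1) · C(12, 5) = 10 · 792 = 7920. Avoidance count = 74613 − 7920 = 66693.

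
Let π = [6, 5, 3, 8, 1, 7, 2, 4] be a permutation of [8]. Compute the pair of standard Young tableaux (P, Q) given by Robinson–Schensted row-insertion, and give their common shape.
P = [1, 2, 4] / [3, 7] / [5, 8] / [6];  Q = [1, 4, 8] / [2, 6] / [3, 7] / [5];  common shape = (3, 2, 2, 1)

Row-insert the values π_1, π_2, … into P one at a time, bumping the leftmost entry strictly greater than the inserted value down to the next row. The recording tableau Q records, in position (i, j), the step at which that cell was added to P.
  Insert 6 (step 1): P = [6];  Q = [1]
  Insert 5 (step 2): P = [5] / [6];  Q = [1] / [2]
  Insert 3 (step 3): P = [3] / [5] / [6];  Q = [1] / [2] / [3]
  Insert 8 (step 4): P = [3, 8] / [5] / [6];  Q = [1, 4] / [2] / [3]
  Insert 1 (step 5): P = [1, 8] / [3] / [5] / [6];  Q = [1, 4] / [2] / [3] / [5]
  Insert 7 (step 6): P = [1, 7] / [3, 8] / [5] / [6];  Q = [1, 4] / [2, 6] / [3] / [5]
  Insert 2 (step 7): P = [1, 2] / [3, 7] / [5, 8] / [6];  Q = [1, 4] / [2, 6] / [3, 7] / [5]
  Insert 4 (step 8): P = [1, 2, 4] / [3, 7] / [5, 8] / [6];  Q = [1, 4, 8] / [2, 6] / [3, 7] / [5]
Final shape: (3, 2, 2, 1).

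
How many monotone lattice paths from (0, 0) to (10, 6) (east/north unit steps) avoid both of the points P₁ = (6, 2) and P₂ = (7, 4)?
Number of paths = 3588

Inclusion–exclusion. Total paths: C(16, 10) = 8008. Through P₁: C(8, 6)·C(8, 4) = 1960. Through P₂: C(11, 7)·C(5, 3) = 3300. Since P₁ is strictly southwest of P₂, a monotone path through both must visit P₁ then P₂; paths through both = C(8, 6)·C(3, 1)·C(5, 3) = 840. Avoid both = 8008 − 1960 − 3300 + 840 = 3588.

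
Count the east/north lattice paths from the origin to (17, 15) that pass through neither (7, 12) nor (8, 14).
Number of paths = 549625692

Inclusion–exclusion. Total paths: C(32, 17) = 565722720. Through P₁: C(19, 7)·C(13, 10) = 14410968. Through P₂: C(22, 8)·C(10, 9) = 3197700. Since P₁ is strictly southwest of P₂, a monotone path through both must visit P₁ then P₂; paths through both = C(19, 7)·C(3, 1)·C(10, 9) = 1511640. Avoid both = 565722720 − 14410968 − 3197700 + 1511640 = 549625692.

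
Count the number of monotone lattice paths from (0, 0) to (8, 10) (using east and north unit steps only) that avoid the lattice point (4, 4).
Number of paths = 29058

Total paths from (0, 0) to (8, 10): C(18, 8) = 43758. Paths through (4, 4): (paths (0, 0) → (4, 4)) × (paths (4, 4) → (8, 10)) = C(8, 4) · C(10, 4) = 70 · 210 = 14700. Avoidance count = 43758 − 14700 = 29058.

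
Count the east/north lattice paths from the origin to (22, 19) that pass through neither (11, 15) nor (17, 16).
Number of paths = 171804142360

Inclusion–exclusion. Total paths: C(41, 22) = 244662670200. Through P₁: C(26, 11)·C(15, 11) = 10546208400. Through P₂: C(33, 17)·C(8, 5) = 65340974160. Since P₁ is strictly southwest of P₂, a monotone path through both must visit P₁ then P₂; paths through both = C(26, 11)·C(7, 6)·C(8, 5) = 3028654720. Avoid both = 244662670200 − 10546208400 − 65340974160 + 3028654720 = 171804142360.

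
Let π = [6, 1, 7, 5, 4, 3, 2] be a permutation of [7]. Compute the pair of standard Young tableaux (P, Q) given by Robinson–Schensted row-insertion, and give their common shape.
P = [1, 2] / [3, 7] / [4] / [5] / [6];  Q = [1, 3] / [2, 4] / [5] / [6] / [7];  common shape = (2, 2, 1, 1, 1)

Row-insert the values π_1, π_2, … into P one at a time, bumping the leftmost entry strictly greater than the inserted value down to the next row. The recording tableau Q records, in position (i, j), the step at which that cell was added to P.
  Insert 6 (step 1): P = [6];  Q = [1]
  Insert 1 (step 2): P = [1] / [6];  Q = [1] / [2]
  Insert 7 (step 3): P = [1, 7] / [6];  Q = [1, 3] / [2]
  Insert 5 (step 4): P = [1, 5] / [6, 7];  Q = [1, 3] / [2, 4]
  Insert 4 (step 5): P = [1, 4] / [5, 7] / [6];  Q = [1, 3] / [2, 4] / [5]
  Insert 3 (step 6): P = [1, 3] / [4, 7] / [5] / [6];  Q = [1, 3] / [2, 4] / [5] / [6]
  Insert 2 (step 7): P = [1, 2] / [3, 7] / [4] / [5] / [6];  Q = [1, 3] / [2, 4] / [5] / [6] / [7]
Final shape: (2, 2, 1, 1, 1).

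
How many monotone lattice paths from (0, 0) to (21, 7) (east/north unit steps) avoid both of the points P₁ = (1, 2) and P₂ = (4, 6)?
Number of paths = 1022760

Inclusion–exclusion. Total paths: C(28, 21) = 1184040. Through P₁: C(3, 1)·C(25, 20) = 159390. Through P₂: C(10, 4)·C(18, 17) = 3780. Since P₁ is strictly southwest of P₂, a monotone path through both must visit P₁ then P₂; paths through both = C(3, 1)·C(7, 3)·C(18, 17) = 1890. Avoid both = 1184040 − 159390 − 3780 + 1890 = 1022760.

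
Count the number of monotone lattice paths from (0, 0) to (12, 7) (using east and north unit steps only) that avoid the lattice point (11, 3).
Number of paths = 48568

Total paths from (0, 0) to (12, 7): C(19, 12) = 50388. Paths through (11, 3): (paths (0, 0) → (11, 3)) × (paths (11, 3) → (12, 7)) = C(14, 11) · C(5, 1) = 364 · 5 = 1820. Avoidance count = 50388 − 1820 = 48568.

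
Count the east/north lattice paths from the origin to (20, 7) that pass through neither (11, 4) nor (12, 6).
Number of paths = 457509

Inclusion–exclusion. Total paths: C(27, 20) = 888030. Through P₁: C(15, 11)·C(12, 9) = 300300. Through P₂: C(18, 12)·C(9, 8) = 167076. Since P₁ is strictly southwest of P₂, a monotone path through both must visit P₁ then P₂; paths through both = C(15, 11)·C(3, 1)·C(9, 8) = 36855. Avoid both = 888030 − 300300 − 167076 + 36855 = 457509.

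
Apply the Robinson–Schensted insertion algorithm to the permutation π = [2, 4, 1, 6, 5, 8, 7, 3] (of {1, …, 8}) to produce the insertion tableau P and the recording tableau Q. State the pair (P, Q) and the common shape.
P = [1, 3, 5, 7] / [2, 4, 8] / [6];  Q = [1, 2, 4, 6] / [3, 5, 7] / [8];  common shape = (4, 3, 1)

Row-insert the values π_1, π_2, … into P one at a time, bumping the leftmost entry strictly greater than the inserted value down to the next row. The recording tableau Q records, in position (i, j), the step at which that cell was added to P.
  Insert 2 (step 1): P = [2];  Q = [1]
  Insert 4 (step 2): P = [2, 4];  Q = [1, 2]
  Insert 1 (step 3): P = [1, 4] / [2];  Q = [1, 2] / [3]
  Insert 6 (step 4): P = [1, 4, 6] / [2];  Q = [1, 2, 4] / [3]
  Insert 5 (step 5): P = [1, 4, 5] / [2, 6];  Q = [1, 2, 4] / [3, 5]
  Insert 8 (step 6): P = [1, 4, 5, 8] / [2, 6];  Q = [1, 2, 4, 6] / [3, 5]
  Insert 7 (step 7): P = [1, 4, 5, 7] / [2, 6, 8];  Q = [1, 2, 4, 6] / [3, 5, 7]
  Insert 3 (step 8): P = [1, 3, 5, 7] / [2, 4, 8] / [6];  Q = [1, 2, 4, 6] / [3, 5, 7] / [8]
Final shape: (4, 3, 1).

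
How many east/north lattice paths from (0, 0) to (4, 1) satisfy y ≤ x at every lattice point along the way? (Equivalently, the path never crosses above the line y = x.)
Number of paths = 4

By the reflection principle (André's argument), the number of monotone paths to (4, 1) with n ≤ m that never go above y = x is C(5, 4) − C(5, 5) = 5 − 1 = 4.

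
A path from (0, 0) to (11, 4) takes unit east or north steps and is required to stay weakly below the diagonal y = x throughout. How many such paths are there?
Number of paths = 910

By the reflection principle (André's argument), the number of monotone paths to (11, 4) with n ≤ m that never go above y = x is C(15, 11) − C(15, 12) = 1365 − 455 = 910.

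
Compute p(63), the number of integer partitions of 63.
p(63) = 1505499

Compute p(n) via the recurrence p(n, m) = p(n, m−1) + p(n−m, m), where p(n, m) counts partitions of n with all parts ≤ m and p(n) = p(n, n). The base cases are p(0, m) = 1 and p(n, 0) = 0 for n > 0. Filling the table yields p(63) = 1505499. (Euler's pentagonal recurrence is an alternative.)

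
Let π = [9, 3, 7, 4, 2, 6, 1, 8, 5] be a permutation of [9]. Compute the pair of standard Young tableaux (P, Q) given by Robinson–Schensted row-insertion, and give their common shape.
P = [1, 4, 5, 8] / [2, 6] / [3] / [7] / [9];  Q = [1, 3, 6, 8] / [2, 9] / [4] / [5] / [7];  common shape = (4, 2, 1, 1, 1)

Row-insert the values π_1, π_2, … into P one at a time, bumping the leftmost entry strictly greater than the inserted value down to the next row. The recording tableau Q records, in position (i, j), the step at which that cell was added to P.
  Insert 9 (step 1): P = [9];  Q = [1]
  Insert 3 (step 2): P = [3] / [9];  Q = [1] / [2]
  Insert 7 (step 3): P = [3, 7] / [9];  Q = [1, 3] / [2]
  Insert 4 (step 4): P = [3, 4] / [7] / [9];  Q = [1, 3] / [2] / [4]
  Insert 2 (step 5): P = [2, 4] / [3] / [7] / [9];  Q = [1, 3] / [2] / [4] / [5]
  Insert 6 (step 6): P = [2, 4, 6] / [3] / [7] / [9];  Q = [1, 3, 6] / [2] / [4] / [5]
  Insert 1 (step 7): P = [1, 4, 6] / [2] / [3] / [7] / [9];  Q = [1, 3, 6] / [2] / [4] / [5] / [7]
  Insert 8 (step 8): P = [1, 4, 6, 8] / [2] / [3] / [7] / [9];  Q = [1, 3, 6, 8] / [2] / [4] / [5] / [7]
  Insert 5 (step 9): P = [1, 4, 5, 8] / [2, 6] / [3] / [7] / [9];  Q = [1, 3, 6, 8] / [2, 9] / [4] / [5] / [7]
Final shape: (4, 2, 1, 1, 1).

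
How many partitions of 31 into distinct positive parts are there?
q(31) = 340

A partition into distinct parts is a strictly decreasing sequence summing to n. The recurrence d(n, m) = d(n, m−1) + d(n−m, m−1) (use part m at most once) with q(n) = d(n, n) gives q(31) = 340. (Euler's theorem: # distinct-part partitions = # odd-part partitions.)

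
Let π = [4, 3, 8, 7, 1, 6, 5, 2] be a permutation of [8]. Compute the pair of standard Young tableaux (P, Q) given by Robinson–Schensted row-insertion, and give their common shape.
P = [1, 2] / [3, 5] / [4, 6] / [7] / [8];  Q = [1, 3] / [2, 4] / [5, 6] / [7] / [8];  common shape = (2, 2, 2, 1, 1)

Row-insert the values π_1, π_2, … into P one at a time, bumping the leftmost entry strictly greater than the inserted value down to the next row. The recording tableau Q records, in position (i, j), the step at which that cell was added to P.
  Insert 4 (step 1): P = [4];  Q = [1]
  Insert 3 (step 2): P = [3] / [4];  Q = [1] / [2]
  Insert 8 (step 3): P = [3, 8] / [4];  Q = [1, 3] / [2]
  Insert 7 (step 4): P = [3, 7] / [4, 8];  Q = [1, 3] / [2, 4]
  Insert 1 (step 5): P = [1, 7] / [3, 8] / [4];  Q = [1, 3] / [2, 4] / [5]
  Insert 6 (step 6): P = [1, 6] / [3, 7] / [4, 8];  Q = [1, 3] / [2, 4] / [5, 6]
  Insert 5 (step 7): P = [1, 5] / [3, 6] / [4, 7] / [8];  Q = [1, 3] / [2, 4] / [5, 6] / [7]
  Insert 2 (step 8): P = [1, 2] / [3, 5] / [4, 6] / [7] / [8];  Q = [1, 3] / [2, 4] / [5, 6] / [7] / [8]
Final shape: (2, 2, 2, 1, 1).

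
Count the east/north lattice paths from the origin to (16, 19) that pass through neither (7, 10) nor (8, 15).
Number of paths = 2929422320

Inclusion–exclusion. Total paths: C(35, 16) = 4059928950. Through P₁: C(17, 7)·C(18, 9) = 945561760. Through P₂: C(23, 8)·C(12, 8) = 242705430. Since P₁ is strictly southwest of P₂, a monotone path through both must visit P₁ then P₂; paths through both = C(17, 7)·C(6, 1)·C(12, 8) = 57760560. Avoid both = 4059928950 − 945561760 − 242705430 + 57760560 = 2929422320.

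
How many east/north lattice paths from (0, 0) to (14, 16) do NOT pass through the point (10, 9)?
Number of paths = 114937935

Total paths from (0, 0) to (14, 16): C(30, 14) = 145422675. Paths through (10, 9): (paths (0, 0) → (10, 9)) × (paths (10, 9) → (14, 16)) = C(19, 10) · C(11, 4) = 92378 · 330 = 30484740. Avoidance count = 145422675 − 30484740 = 114937935.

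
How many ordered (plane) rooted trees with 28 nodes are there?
C_27 = 69533550916004

These ordered rooted trees are counted by the Catalan number C_n = (1/(n + 1)) · C(2n, n). For n = 27: C_27 = (1/28) · C(54, 27) = 1946939425648112/28 = 69533550916004.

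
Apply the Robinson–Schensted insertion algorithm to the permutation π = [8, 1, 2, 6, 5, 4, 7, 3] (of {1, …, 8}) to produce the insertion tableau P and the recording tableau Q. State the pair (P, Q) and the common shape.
P = [1, 2, 3, 7] / [4] / [5] / [6] / [8];  Q = [1, 3, 4, 7] / [2] / [5] / [6] / [8];  common shape = (4, 1, 1, 1, 1)

Row-insert the values π_1, π_2, … into P one at a time, bumping the leftmost entry strictly greater than the inserted value down to the next row. The recording tableau Q records, in position (i, j), the step at which that cell was added to P.
  Insert 8 (step 1): P = [8];  Q = [1]
  Insert 1 (step 2): P = [1] / [8];  Q = [1] / [2]
  Insert 2 (step 3): P = [1, 2] / [8];  Q = [1, 3] / [2]
  Insert 6 (step 4): P = [1, 2, 6] / [8];  Q = [1, 3, 4] / [2]
  Insert 5 (step 5): P = [1, 2, 5] / [6] / [8];  Q = [1, 3, 4] / [2] / [5]
  Insert 4 (step 6): P = [1, 2, 4] / [5] / [6] / [8];  Q = [1, 3, 4] / [2] / [5] / [6]
  Insert 7 (step 7): P = [1, 2, 4, 7] / [5] / [6] / [8];  Q = [1, 3, 4, 7] / [2] / [5] / [6]
  Insert 3 (step 8): P = [1, 2, 3, 7] / [4] / [5] / [6] / [8];  Q = [1, 3, 4, 7] / [2] / [5] / [6] / [8]
Final shape: (4, 1, 1, 1, 1).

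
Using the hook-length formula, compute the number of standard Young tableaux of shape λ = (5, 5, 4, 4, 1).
# SYT of shape (5, 5, 4, 4, 1) = 7759752

Hook-length formula: f^λ = n! / Π hook(c), product over all cells c of the Young diagram. For λ = (5, 5, 4, 4, 1), n = 19 boxes. Hook lengths by row (left-to-right, top-to-bottom): [9, 7, 6, 5, 2]; [8, 6, 5, 4, 1]; [6, 4, 3, 2]; [5, 3, 2, 1]; [1]. Product of hooks = 15676416000. So f^λ = 19! / 15676416000 = 121645100408832000 / 15676416000 = 7759752.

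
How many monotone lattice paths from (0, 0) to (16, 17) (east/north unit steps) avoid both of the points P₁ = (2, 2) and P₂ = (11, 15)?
Number of paths = 601876110

Inclusion–exclusion. Total paths: C(33, 16) = 1166803110. Through P₁: C(4, 2)·C(29, 14) = 465352560. Through P₂: C(26, 11)·C(7, 5) = 162249360. Since P₁ is strictly southwest of P₂, a monotone path through both must visit P₁ then P₂; paths through both = C(4, 2)·C(22, 9)·C(7, 5) = 62674920. Avoid both = 1166803110 − 465352560 − 162249360 + 62674920 = 601876110.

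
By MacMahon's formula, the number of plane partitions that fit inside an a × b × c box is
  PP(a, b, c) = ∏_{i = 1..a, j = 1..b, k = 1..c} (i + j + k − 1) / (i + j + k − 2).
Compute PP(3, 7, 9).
PP(3, 7, 9) = 24584605760

Evaluate the triple product over i = 1..3, j = 1..7, k = 1..9. The factors are (2/1) · (3/2) · (4/3) · (5/4) · (6/5) · (7/6) · (8/7) · (9/8) · … (189 factors total). The numerators and denominators telescope so the product is an integer; carrying out the multiplication exactly gives PP(3, 7, 9) = 24584605760.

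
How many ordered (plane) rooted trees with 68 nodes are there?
C_67 = 22033725021956517463358552614056949950

These ordered rooted trees are counted by the Catalan number C_n = (1/(n + 1)) · C(2n, n). For n = 67: C_67 = (1/68) · C(134, 67) = 1498293301493043187508381577755872596600/68 = 22033725021956517463358552614056949950.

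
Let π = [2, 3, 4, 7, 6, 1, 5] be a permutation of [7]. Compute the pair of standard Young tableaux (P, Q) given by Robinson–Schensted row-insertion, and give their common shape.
P = [1, 3, 4, 5] / [2, 6] / [7];  Q = [1, 2, 3, 4] / [5, 7] / [6];  common shape = (4, 2, 1)

Row-insert the values π_1, π_2, … into P one at a time, bumping the leftmost entry strictly greater than the inserted value down to the next row. The recording tableau Q records, in position (i, j), the step at which that cell was added to P.
  Insert 2 (step 1): P = [2];  Q = [1]
  Insert 3 (step 2): P = [2, 3];  Q = [1, 2]
  Insert 4 (step 3): P = [2, 3, 4];  Q = [1, 2, 3]
  Insert 7 (step 4): P = [2, 3, 4, 7];  Q = [1, 2, 3, 4]
  Insert 6 (step 5): P = [2, 3, 4, 6] / [7];  Q = [1, 2, 3, 4] / [5]
  Insert 1 (step 6): P = [1, 3, 4, 6] / [2] / [7];  Q = [1, 2, 3, 4] / [5] / [6]
  Insert 5 (step 7): P = [1, 3, 4, 5] / [2, 6] / [7];  Q = [1, 2, 3, 4] / [5, 7] / [6]
Final shape: (4, 2, 1).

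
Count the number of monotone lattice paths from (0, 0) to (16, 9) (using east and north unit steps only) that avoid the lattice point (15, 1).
Number of paths = 2042831

Total paths from (0, 0) to (16, 9): C(25, 16) = 2042975. Paths through (15, 1): (paths (0, 0) → (15, 1)) × (paths (15, 1) → (16, 9)) = C(16, 15) · C(9, 1) = 16 · 9 = 144. Avoidance count = 2042975 − 144 = 2042831.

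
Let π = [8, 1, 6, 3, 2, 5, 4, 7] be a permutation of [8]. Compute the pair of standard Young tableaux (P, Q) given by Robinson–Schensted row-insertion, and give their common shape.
P = [1, 2, 4, 7] / [3, 5] / [6] / [8];  Q = [1, 3, 6, 8] / [2, 7] / [4] / [5];  common shape = (4, 2, 1, 1)

Row-insert the values π_1, π_2, … into P one at a time, bumping the leftmost entry strictly greater than the inserted value down to the next row. The recording tableau Q records, in position (i, j), the step at which that cell was added to P.
  Insert 8 (step 1): P = [8];  Q = [1]
  Insert 1 (step 2): P = [1] / [8];  Q = [1] / [2]
  Insert 6 (step 3): P = [1, 6] / [8];  Q = [1, 3] / [2]
  Insert 3 (step 4): P = [1, 3] / [6] / [8];  Q = [1, 3] / [2] / [4]
  Insert 2 (step 5): P = [1, 2] / [3] / [6] / [8];  Q = [1, 3] / [2] / [4] / [5]
  Insert 5 (step 6): P = [1, 2, 5] / [3] / [6] / [8];  Q = [1, 3, 6] / [2] / [4] / [5]
  Insert 4 (step 7): P = [1, 2, 4] / [3, 5] / [6] / [8];  Q = [1, 3, 6] / [2, 7] / [4] / [5]
  Insert 7 (step 8): P = [1, 2, 4, 7] / [3, 5] / [6] / [8];  Q = [1, 3, 6, 8] / [2, 7] / [4] / [5]
Final shape: (4, 2, 1, 1).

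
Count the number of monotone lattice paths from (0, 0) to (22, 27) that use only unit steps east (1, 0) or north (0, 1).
Number of paths = 49699896548176

A monotone lattice path from (0, 0) to (22, 27) consists of 22 east steps and 27 north steps in some order, so it is determined by which 22 of the 49 steps are east. The count is C(49, 22) = 49699896548176.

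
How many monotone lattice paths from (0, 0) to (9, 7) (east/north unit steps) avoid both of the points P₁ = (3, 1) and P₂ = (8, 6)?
Number of paths = 3754

Inclusion–exclusion. Total paths: C(16, 9) = 11440. Through P₁: C(4, 3)·C(12, 6) = 3696. Through P₂: C(14, 8)·C(2, 1) = 6006. Since P₁ is strictly southwest of P₂, a monotone path through both must visit P₁ then P₂; paths through both = C(4, 3)·C(10, 5)·C(2, 1) = 2016. Avoid both = 11440 − 3696 − 6006 + 2016 = 3754.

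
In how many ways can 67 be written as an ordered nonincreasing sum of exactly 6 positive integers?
p(67, 6 parts) = 21301

Partitions of n into exactly k parts are in bijection with partitions of n − k into at most k parts (subtract 1 from each part). So p(67, exactly 6) = p(61, parts ≤ 6). Computing via the recurrence p(m, j) = p(m, j−1) + p(m−j, j) gives 21301.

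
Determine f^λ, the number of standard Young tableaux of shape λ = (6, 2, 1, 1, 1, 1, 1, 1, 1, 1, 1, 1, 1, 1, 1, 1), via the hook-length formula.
# SYT of shape (6, 2, 1, 1, 1, 1, 1, 1, 1, 1, 1, 1, 1, 1, 1, 1) = 266475

Hook-length formula: f^λ = n! / Π hook(c), product over all cells c of the Young diagram. For λ = (6, 2, 1, 1, 1, 1, 1, 1, 1, 1, 1, 1, 1, 1, 1, 1), n = 22 boxes. Hook lengths by row (left-to-right, top-to-bottom): [21, 6, 4, 3, 2, 1]; [16, 1]; [14]; [13]; [12]; [11]; [10]; [9]; [8]; [7]; [6]; [5]; [4]; [3]; [2]; [1]. Product of hooks = 4218034441420800. So f^λ = 22! / 4218034441420800 = 1124000727777607680000 / 4218034441420800 = 266475.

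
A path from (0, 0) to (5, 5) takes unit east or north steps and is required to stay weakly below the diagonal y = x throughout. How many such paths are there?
Number of paths = 42

By the reflection principle (André's argument), the number of monotone paths to (5, 5) with n ≤ m that never go above y = x is C(10, 5) − C(10, 6) = 252 − 210 = 42.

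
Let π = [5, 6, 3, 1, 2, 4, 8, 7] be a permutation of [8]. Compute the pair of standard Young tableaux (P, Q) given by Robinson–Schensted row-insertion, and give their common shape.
P = [1, 2, 4, 7] / [3, 6, 8] / [5];  Q = [1, 2, 6, 7] / [3, 5, 8] / [4];  common shape = (4, 3, 1)

Row-insert the values π_1, π_2, … into P one at a time, bumping the leftmost entry strictly greater than the inserted value down to the next row. The recording tableau Q records, in position (i, j), the step at which that cell was added to P.
  Insert 5 (step 1): P = [5];  Q = [1]
  Insert 6 (step 2): P = [5, 6];  Q = [1, 2]
  Insert 3 (step 3): P = [3, 6] / [5];  Q = [1, 2] / [3]
  Insert 1 (step 4): P = [1, 6] / [3] / [5];  Q = [1, 2] / [3] / [4]
  Insert 2 (step 5): P = [1, 2] / [3, 6] / [5];  Q = [1, 2] / [3, 5] / [4]
  Insert 4 (step 6): P = [1, 2, 4] / [3, 6] / [5];  Q = [1, 2, 6] / [3, 5] / [4]
  Insert 8 (step 7): P = [1, 2, 4, 8] / [3, 6] / [5];  Q = [1, 2, 6, 7] / [3, 5] / [4]
  Insert 7 (step 8): P = [1, 2, 4, 7] / [3, 6, 8] / [5];  Q = [1, 2, 6, 7] / [3, 5, 8] / [4]
Final shape: (4, 3, 1).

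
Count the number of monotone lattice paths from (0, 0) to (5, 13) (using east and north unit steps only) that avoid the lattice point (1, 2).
Number of paths = 4473

Total paths from (0, 0) to (5, 13): C(18, 5) = 8568. Paths through (1, 2): (paths (0, 0) → (1, 2)) × (paths (1, 2) → (5, 13)) = C(3, 1) · C(15, 4) = 3 · 1365 = 4095. Avoidance count = 8568 − 4095 = 4473.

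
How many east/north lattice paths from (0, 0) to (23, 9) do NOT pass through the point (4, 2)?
Number of paths = 18181800

Total paths from (0, 0) to (23, 9): C(32, 23) = 28048800. Paths through (4, 2): (paths (0, 0) → (4, 2)) × (paths (4, 2) → (23, 9)) = C(6, 4) · C(26, 19) = 15 · 657800 = 9867000. Avoidance count = 28048800 − 9867000 = 18181800.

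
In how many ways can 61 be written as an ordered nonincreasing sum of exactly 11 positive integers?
p(61, 11 parts) = 80215

Partitions of n into exactly k parts are in bijection with partitions of n − k into at most k parts (subtract 1 from each part). So p(61, exactly 11) = p(50, parts ≤ 11). Computing via the recurrence p(m, j) = p(m, j−1) + p(m−j, j) gives 80215.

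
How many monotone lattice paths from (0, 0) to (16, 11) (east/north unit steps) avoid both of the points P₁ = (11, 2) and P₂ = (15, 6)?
Number of paths = 12588915

Inclusion–exclusion. Total paths: C(27, 16) = 13037895. Through P₁: C(13, 11)·C(14, 5) = 156156. Through P₂: C(21, 15)·C(6, 1) = 325584. Since P₁ is strictly southwest of P₂, a monotone path through both must visit P₁ then P₂; paths through both = C(13, 11)·C(8, 4)·C(6, 1) = 32760. Avoid both = 13037895 − 156156 − 325584 + 32760 = 12588915.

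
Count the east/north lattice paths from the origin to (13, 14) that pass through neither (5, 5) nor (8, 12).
Number of paths = 11921850

Inclusion–exclusion. Total paths: C(27, 13) = 20058300. Through P₁: C(10, 5)·C(17, 8) = 6126120. Through P₂: C(20, 8)·C(7, 5) = 2645370. Since P₁ is strictly southwest of P₂, a monotone path through both must visit P₁ then P₂; paths through both = C(10, 5)·C(10, 3)·C(7, 5) = 635040. Avoid both = 20058300 − 6126120 − 2645370 + 635040 = 11921850.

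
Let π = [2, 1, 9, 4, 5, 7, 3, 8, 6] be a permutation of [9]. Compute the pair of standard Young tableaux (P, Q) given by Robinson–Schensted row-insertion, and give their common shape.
P = [1, 3, 5, 6, 8] / [2, 4, 7] / [9];  Q = [1, 3, 5, 6, 8] / [2, 4, 9] / [7];  common shape = (5, 3, 1)

Row-insert the values π_1, π_2, … into P one at a time, bumping the leftmost entry strictly greater than the inserted value down to the next row. The recording tableau Q records, in position (i, j), the step at which that cell was added to P.
  Insert 2 (step 1): P = [2];  Q = [1]
  Insert 1 (step 2): P = [1] / [2];  Q = [1] / [2]
  Insert 9 (step 3): P = [1, 9] / [2];  Q = [1, 3] / [2]
  Insert 4 (step 4): P = [1, 4] / [2, 9];  Q = [1, 3] / [2, 4]
  Insert 5 (step 5): P = [1, 4, 5] / [2, 9];  Q = [1, 3, 5] / [2, 4]
  Insert 7 (step 6): P = [1, 4, 5, 7] / [2, 9];  Q = [1, 3, 5, 6] / [2, 4]
  Insert 3 (step 7): P = [1, 3, 5, 7] / [2, 4] / [9];  Q = [1, 3, 5, 6] / [2, 4] / [7]
  Insert 8 (step 8): P = [1, 3, 5, 7, 8] / [2, 4] / [9];  Q = [1, 3, 5, 6, 8] / [2, 4] / [7]
  Insert 6 (step 9): P = [1, 3, 5, 6, 8] / [2, 4, 7] / [9];  Q = [1, 3, 5, 6, 8] / [2, 4, 9] / [7]
Final shape: (5, 3, 1).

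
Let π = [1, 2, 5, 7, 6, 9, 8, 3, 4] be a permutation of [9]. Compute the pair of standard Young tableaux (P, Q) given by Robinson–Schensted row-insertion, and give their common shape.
P = [1, 2, 3, 4, 8] / [5, 6] / [7, 9];  Q = [1, 2, 3, 4, 6] / [5, 7] / [8, 9];  common shape = (5, 2, 2)

Row-insert the values π_1, π_2, … into P one at a time, bumping the leftmost entry strictly greater than the inserted value down to the next row. The recording tableau Q records, in position (i, j), the step at which that cell was added to P.
  Insert 1 (step 1): P = [1];  Q = [1]
  Insert 2 (step 2): P = [1, 2];  Q = [1, 2]
  Insert 5 (step 3): P = [1, 2, 5];  Q = [1, 2, 3]
  Insert 7 (step 4): P = [1, 2, 5, 7];  Q = [1, 2, 3, 4]
  Insert 6 (step 5): P = [1, 2, 5, 6] / [7];  Q = [1, 2, 3, 4] / [5]
  Insert 9 (step 6): P = [1, 2, 5, 6, 9] / [7];  Q = [1, 2, 3, 4, 6] / [5]
  Insert 8 (step 7): P = [1, 2, 5, 6, 8] / [7, 9];  Q = [1, 2, 3, 4, 6] / [5, 7]
  Insert 3 (step 8): P = [1, 2, 3, 6, 8] / [5, 9] / [7];  Q = [1, 2, 3, 4, 6] / [5, 7] / [8]
  Insert 4 (step 9): P = [1, 2, 3, 4, 8] / [5, 6] / [7, 9];  Q = [1, 2, 3, 4, 6] / [5, 7] / [8, 9]
Final shape: (5, 2, 2).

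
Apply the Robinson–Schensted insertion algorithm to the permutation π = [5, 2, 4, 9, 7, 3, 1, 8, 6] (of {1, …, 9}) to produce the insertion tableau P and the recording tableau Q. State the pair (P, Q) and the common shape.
P = [1, 3, 6, 8] / [2, 7] / [4, 9] / [5];  Q = [1, 3, 4, 8] / [2, 5] / [6, 9] / [7];  common shape = (4, 2, 2, 1)

Row-insert the values π_1, π_2, … into P one at a time, bumping the leftmost entry strictly greater than the inserted value down to the next row. The recording tableau Q records, in position (i, j), the step at which that cell was added to P.
  Insert 5 (step 1): P = [5];  Q = [1]
  Insert 2 (step 2): P = [2] / [5];  Q = [1] / [2]
  Insert 4 (step 3): P = [2, 4] / [5];  Q = [1, 3] / [2]
  Insert 9 (step 4): P = [2, 4, 9] / [5];  Q = [1, 3, 4] / [2]
  Insert 7 (step 5): P = [2, 4, 7] / [5, 9];  Q = [1, 3, 4] / [2, 5]
  Insert 3 (step 6): P = [2, 3, 7] / [4, 9] / [5];  Q = [1, 3, 4] / [2, 5] / [6]
  Insert 1 (step 7): P = [1, 3, 7] / [2, 9] / [4] / [5];  Q = [1, 3, 4] / [2, 5] / [6] / [7]
  Insert 8 (step 8): P = [1, 3, 7, 8] / [2, 9] / [4] / [5];  Q = [1, 3, 4, 8] / [2, 5] / [6] / [7]
  Insert 6 (step 9): P = [1, 3, 6, 8] / [2, 7] / [4, 9] / [5];  Q = [1, 3, 4, 8] / [2, 5] / [6, 9] / [7]
Final shape: (4, 2, 2, 1).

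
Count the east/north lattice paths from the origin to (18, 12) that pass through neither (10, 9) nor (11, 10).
Number of paths = 65204295

Inclusion–exclusion. Total paths: C(30, 18) = 86493225. Through P₁: C(19, 10)·C(11, 8) = 15242370. Through P₂: C(21, 11)·C(9, 7) = 12697776. Since P₁ is strictly southwest of P₂, a monotone path through both must visit P₁ then P₂; paths through both = C(19, 10)·C(2, 1)·C(9, 7) = 6651216. Avoid both = 86493225 − 15242370 − 12697776 + 6651216 = 65204295.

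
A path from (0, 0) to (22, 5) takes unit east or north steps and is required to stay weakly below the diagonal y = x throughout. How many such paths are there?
Number of paths = 63180

By the reflection principle (André's argument), the number of monotone paths to (22, 5) with n ≤ m that never go above y = x is C(27, 22) − C(27, 23) = 80730 − 17550 = 63180.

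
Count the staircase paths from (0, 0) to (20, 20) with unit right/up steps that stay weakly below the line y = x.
C_20 = 6564120420

These NE paths below the diagonal are counted by the Catalan number C_n = (1/(n + 1)) · C(2n, n). For n = 20: C_20 = (1/21) · C(40, 20) = 137846528820/21 = 6564120420.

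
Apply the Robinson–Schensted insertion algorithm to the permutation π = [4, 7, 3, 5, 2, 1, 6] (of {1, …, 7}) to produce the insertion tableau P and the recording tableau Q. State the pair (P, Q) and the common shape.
P = [1, 5, 6] / [2, 7] / [3] / [4];  Q = [1, 2, 7] / [3, 4] / [5] / [6];  common shape = (3, 2, 1, 1)

Row-insert the values π_1, π_2, … into P one at a time, bumping the leftmost entry strictly greater than the inserted value down to the next row. The recording tableau Q records, in position (i, j), the step at which that cell was added to P.
  Insert 4 (step 1): P = [4];  Q = [1]
  Insert 7 (step 2): P = [4, 7];  Q = [1, 2]
  Insert 3 (step 3): P = [3, 7] / [4];  Q = [1, 2] / [3]
  Insert 5 (step 4): P = [3, 5] / [4, 7];  Q = [1, 2] / [3, 4]
  Insert 2 (step 5): P = [2, 5] / [3, 7] / [4];  Q = [1, 2] / [3, 4] / [5]
  Insert 1 (step 6): P = [1, 5] / [2, 7] / [3] / [4];  Q = [1, 2] / [3, 4] / [5] / [6]
  Insert 6 (step 7): P = [1, 5, 6] / [2, 7] / [3] / [4];  Q = [1, 2, 7] / [3, 4] / [5] / [6]
Final shape: (3, 2, 1, 1).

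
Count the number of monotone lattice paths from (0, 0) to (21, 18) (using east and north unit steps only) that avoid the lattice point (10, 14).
Number of paths = 59682029550

Total paths from (0, 0) to (21, 18): C(39, 21) = 62359143990. Paths through (10, 14): (paths (0, 0) → (10, 14)) × (paths (10, 14) → (21, 18)) = C(24, 10) · C(15, 11) = 1961256 · 1365 = 2677114440. Avoidance count = 62359143990 − 2677114440 = 59682029550.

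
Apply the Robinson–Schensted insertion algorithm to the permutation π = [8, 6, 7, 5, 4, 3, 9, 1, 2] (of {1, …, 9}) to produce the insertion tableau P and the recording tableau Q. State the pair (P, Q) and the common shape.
P = [1, 2, 9] / [3, 7] / [4] / [5] / [6] / [8];  Q = [1, 3, 7] / [2, 9] / [4] / [5] / [6] / [8];  common shape = (3, 2, 1, 1, 1, 1)

Row-insert the values π_1, π_2, … into P one at a time, bumping the leftmost entry strictly greater than the inserted value down to the next row. The recording tableau Q records, in position (i, j), the step at which that cell was added to P.
  Insert 8 (step 1): P = [8];  Q = [1]
  Insert 6 (step 2): P = [6] / [8];  Q = [1] / [2]
  Insert 7 (step 3): P = [6, 7] / [8];  Q = [1, 3] / [2]
  Insert 5 (step 4): P = [5, 7] / [6] / [8];  Q = [1, 3] / [2] / [4]
  Insert 4 (step 5): P = [4, 7] / [5] / [6] / [8];  Q = [1, 3] / [2] / [4] / [5]
  Insert 3 (step 6): P = [3, 7] / [4] / [5] / [6] / [8];  Q = [1, 3] / [2] / [4] / [5] / [6]
  Insert 9 (step 7): P = [3, 7, 9] / [4] / [5] / [6] / [8];  Q = [1, 3, 7] / [2] / [4] / [5] / [6]
  Insert 1 (step 8): P = [1, 7, 9] / [3] / [4] / [5] / [6] / [8];  Q = [1, 3, 7] / [2] / [4] / [5] / [6] / [8]
  Insert 2 (step 9): P = [1, 2, 9] / [3, 7] / [4] / [5] / [6] / [8];  Q = [1, 3, 7] / [2, 9] / [4] / [5] / [6] / [8]
Final shape: (3, 2, 1, 1, 1, 1).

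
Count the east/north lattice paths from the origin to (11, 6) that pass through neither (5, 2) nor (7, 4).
Number of paths = 4906

Inclusion–exclusion. Total paths: C(17, 11) = 12376. Through P₁: C(7, 5)·C(10, 6) = 4410. Through P₂: C(11, 7)·C(6, 4) = 4950. Since P₁ is strictly southwest of P₂, a monotone path through both must visit P₁ then P₂; paths through both = C(7, 5)·C(4, 2)·C(6, 4) = 1890. Avoid both = 12376 − 4410 − 4950 + 1890 = 4906.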